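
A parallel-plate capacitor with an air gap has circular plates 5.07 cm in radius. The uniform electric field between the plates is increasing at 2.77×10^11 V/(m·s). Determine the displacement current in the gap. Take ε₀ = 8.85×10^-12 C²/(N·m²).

With a uniform field, Φ_E = EA, so I_d = ε₀ A dE/dt = 0.0198 A.

0.0198 A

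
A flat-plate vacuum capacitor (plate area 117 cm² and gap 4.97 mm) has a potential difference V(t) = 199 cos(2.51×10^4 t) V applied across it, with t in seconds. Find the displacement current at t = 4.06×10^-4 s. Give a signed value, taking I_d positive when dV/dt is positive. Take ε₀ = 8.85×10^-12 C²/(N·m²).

7.21×10^-5 A

dV/dt = (199)(2.51×10^4)·−sin(10.1906) = 3.462×10^6 V/s.
I_d = C dV/dt with C = ε₀A/d = (8.85×10^-12)(0.0117)/(4.97×10^-3) = 2.083×10^-11 F, so I_d = (2.083×10^-11)(3.462×10^6) = 7.21×10^-5 A.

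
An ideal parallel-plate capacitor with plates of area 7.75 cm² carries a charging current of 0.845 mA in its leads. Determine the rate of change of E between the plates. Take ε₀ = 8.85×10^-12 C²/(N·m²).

The displacement current between the plates equals the conduction current, I_d = 0.845 mA.
Since I_d = ε₀ A dE/dt, dE/dt = I_d/(ε₀A) = (8.45×10^-4)/((8.85×10^-12)(7.75×10^-4)) = 1.23×10^11 V/(m·s).

1.23×10^11 V/(m·s)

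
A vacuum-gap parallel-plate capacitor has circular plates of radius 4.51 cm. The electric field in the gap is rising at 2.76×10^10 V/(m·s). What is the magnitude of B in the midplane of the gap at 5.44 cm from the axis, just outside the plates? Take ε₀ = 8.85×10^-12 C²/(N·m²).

5.74×10^-9 T

I_d = ε₀ dΦ_E/dt = ε₀ πR² (dE/dt) = (8.85×10^-12)(6.390×10^-3)(2.76×10^10) = 1.561×10^-3 A through the full plate area.
With r > R the enclosed displacement current is the full I_d; B = μ₀ I_d / (2πr) = 5.74×10^-9 T.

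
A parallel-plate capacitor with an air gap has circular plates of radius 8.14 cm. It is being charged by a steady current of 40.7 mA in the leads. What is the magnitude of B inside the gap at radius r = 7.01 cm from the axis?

8.61×10^-8 T

Between the plates the displacement current equals the wire current: I_d = 40.7 mA = 0.0407 A.
∮B·dl = μ₀ I_d,enc with I_d,enc = I_d r²/R² = 0.03018 A; so B = μ₀ I_d,enc/(2πr) = 8.61×10^-8 T.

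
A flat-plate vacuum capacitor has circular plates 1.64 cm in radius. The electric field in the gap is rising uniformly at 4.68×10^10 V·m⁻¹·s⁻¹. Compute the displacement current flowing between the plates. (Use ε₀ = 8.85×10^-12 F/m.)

3.50×10^-4 A

With a uniform field, Φ_E = EA, so I_d = ε₀ A dE/dt = 3.50×10^-4 A.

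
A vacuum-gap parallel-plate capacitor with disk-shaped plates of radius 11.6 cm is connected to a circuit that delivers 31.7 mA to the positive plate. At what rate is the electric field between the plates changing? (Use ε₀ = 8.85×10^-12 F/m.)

8.47×10^10 V/(m·s)

The displacement current between the plates equals the conduction current, I_d = 31.7 mA.
Then dE/dt = I_d/(ε₀A) = 8.47×10^10 V/(m·s).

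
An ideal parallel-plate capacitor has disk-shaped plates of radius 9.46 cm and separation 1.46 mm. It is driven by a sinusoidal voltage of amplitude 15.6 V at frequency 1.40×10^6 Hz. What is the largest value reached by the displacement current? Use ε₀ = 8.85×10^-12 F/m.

C = ε₀A/d = (8.85×10^-12)(0.02811)/(1.46×10^-3) = 1.704×10^-10 F; ω = 2πf = 8.796×10^6 rad/s.
I_d = C dV/dt, so |I_d|_max = C V₀ ω = (1.704×10^-10)(15.6)(8.796×10^6) = 0.0234 A.

0.0234 A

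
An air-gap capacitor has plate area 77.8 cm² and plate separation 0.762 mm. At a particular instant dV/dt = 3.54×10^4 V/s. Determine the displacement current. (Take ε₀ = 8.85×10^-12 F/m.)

3.20×10^-6 A

The field between the plates is E = V/d, so dE/dt = (3.54×10^4)/(7.62×10^-4 m) = 4.646×10^7 V/(m·s).
I_d = ε₀ A (dE/dt) = (8.85×10^-12)(7.78×10^-3)(4.646×10^7) = 3.20×10^-6 A.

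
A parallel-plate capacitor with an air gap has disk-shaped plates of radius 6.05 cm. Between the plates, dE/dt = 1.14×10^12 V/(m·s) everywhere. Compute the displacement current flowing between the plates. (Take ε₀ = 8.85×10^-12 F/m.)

The displacement current is ε₀ times dΦ_E/dt = ε₀ A dE/dt = (8.85×10^-12)(0.01150)(1.14×10^12) = 0.116 A.

0.116 A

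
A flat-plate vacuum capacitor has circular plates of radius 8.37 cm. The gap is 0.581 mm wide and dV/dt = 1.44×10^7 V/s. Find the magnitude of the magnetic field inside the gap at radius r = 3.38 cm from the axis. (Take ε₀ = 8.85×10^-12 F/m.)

4.66×10^-9 T

dE/dt = (dV/dt)/d = 2.478×10^10 V/(m·s); I_d = ε₀(πR²)(dE/dt) = (8.85×10^-12)(0.02201)(2.478×10^10) = 4.827×10^-3 A.
For r < R the Ampère–Maxwell law gives B(2πr) = μ₀ I_d (r²/R²), so B = μ₀ I_d r/(2πR²) = (4π×10^-7)(4.827×10^-3)(0.0338)/(2π·0.0837²) = 4.66×10^-9 T.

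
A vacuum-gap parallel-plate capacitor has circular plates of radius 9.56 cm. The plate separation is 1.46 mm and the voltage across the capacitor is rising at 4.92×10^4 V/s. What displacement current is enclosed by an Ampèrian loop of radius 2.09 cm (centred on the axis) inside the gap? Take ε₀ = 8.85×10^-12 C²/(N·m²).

I_d = C dV/dt with C = ε₀πR²/d = 1.740×10^-10 F, so I_d = (1.740×10^-10)(4.92×10^4) = 8.561×10^-6 A.
Through an area πr² the displacement current is I_d·(πr²/πR²) = I_d (r/R)² = 4.09×10^-7 A.

4.09×10^-7 A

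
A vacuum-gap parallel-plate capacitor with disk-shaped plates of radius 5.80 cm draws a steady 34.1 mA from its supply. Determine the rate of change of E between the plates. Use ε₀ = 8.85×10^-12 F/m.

Charge continuity gives I_d = I = 0.0341 A between the plates.
Since I_d = ε₀ A dE/dt, dE/dt = I_d/(ε₀A) = (0.0341)/((8.85×10^-12)(0.01057)) = 3.65×10^11 V/(m·s).

3.65×10^11 V/(m·s)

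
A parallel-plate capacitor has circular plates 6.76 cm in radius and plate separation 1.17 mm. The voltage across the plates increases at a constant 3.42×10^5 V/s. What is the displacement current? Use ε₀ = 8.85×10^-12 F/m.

E = V/d so dE/dt = (dV/dt)/d = 2.923×10^8 V/(m·s), and I_d = ε₀ A dE/dt = (8.85×10^-12)(0.01436)(2.923×10^8) = 3.71×10^-5 A.

3.71×10^-5 A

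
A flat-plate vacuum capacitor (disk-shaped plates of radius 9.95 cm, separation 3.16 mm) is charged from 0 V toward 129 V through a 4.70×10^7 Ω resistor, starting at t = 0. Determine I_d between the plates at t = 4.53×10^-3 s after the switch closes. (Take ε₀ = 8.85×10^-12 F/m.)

C = ε₀A/d = (8.85×10^-12)(0.03110)/(3.16×10^-3) = 8.710×10^-11 F and τ = RC = 4.094×10^-3 s. I_d in the gap equals the RC charging current.
I_d(t) = (V₀/R) e^(−t/τ) = 2.745×10^-6 · e^(−1.106) = 9.08×10^-7 A.

9.08×10^-7 A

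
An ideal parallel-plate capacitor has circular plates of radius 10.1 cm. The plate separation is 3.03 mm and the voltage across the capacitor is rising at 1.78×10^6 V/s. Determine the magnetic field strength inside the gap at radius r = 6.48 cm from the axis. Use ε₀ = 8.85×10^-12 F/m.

I_d = C dV/dt with C = ε₀πR²/d = 9.361×10^-11 F, so I_d = (9.361×10^-11)(1.78×10^6) = 1.666×10^-4 A.
An Ampèrian loop of radius r encloses a fraction (r/R)² of I_d. Then B·2πr = μ₀ I_d (r/R)², giving B = μ₀ I_d r/(2πR²) = 2.12×10^-10 T.

2.12×10^-10 T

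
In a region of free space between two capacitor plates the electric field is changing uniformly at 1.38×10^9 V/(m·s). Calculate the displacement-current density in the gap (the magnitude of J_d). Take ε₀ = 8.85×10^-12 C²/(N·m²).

J_d = ε₀ ∂E/∂t, so J_d = 0.0122 A/m².

0.0122 A/m²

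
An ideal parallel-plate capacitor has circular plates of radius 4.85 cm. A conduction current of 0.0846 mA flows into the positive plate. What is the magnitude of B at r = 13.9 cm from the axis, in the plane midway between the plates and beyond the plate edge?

Between the plates the displacement current equals the wire current: I_d = 0.0846 mA = 8.46×10^-5 A.
With r > R the enclosed displacement current is the full I_d; B = μ₀ I_d / (2πr) = 1.22×10^-10 T.

1.22×10^-10 T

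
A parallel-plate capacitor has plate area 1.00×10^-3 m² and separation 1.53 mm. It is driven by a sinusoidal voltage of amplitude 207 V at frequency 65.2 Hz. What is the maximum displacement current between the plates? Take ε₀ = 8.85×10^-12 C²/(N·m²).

4.91×10^-7 A

C = ε₀A/d = (8.85×10^-12)(1.00×10^-3)/(1.53×10^-3) = 5.784×10^-12 F; ω = 2πf = 409.7 rad/s.
I_d = C dV/dt, so |I_d|_max = C V₀ ω = (5.784×10^-12)(207)(409.7) = 4.91×10^-7 A.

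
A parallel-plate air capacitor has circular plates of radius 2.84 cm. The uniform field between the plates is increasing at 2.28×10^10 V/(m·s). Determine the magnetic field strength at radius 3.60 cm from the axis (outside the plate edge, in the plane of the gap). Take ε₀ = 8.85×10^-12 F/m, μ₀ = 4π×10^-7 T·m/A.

I_d = ε₀ dΦ_E/dt = ε₀ πR² (dE/dt) = (8.85×10^-12)(2.534×10^-3)(2.28×10^10) = 5.113×10^-4 A through the full plate area.
With r > R the enclosed displacement current is the full I_d; B = μ₀ I_d / (2πr) = 2.84×10^-9 T.

2.84×10^-9 T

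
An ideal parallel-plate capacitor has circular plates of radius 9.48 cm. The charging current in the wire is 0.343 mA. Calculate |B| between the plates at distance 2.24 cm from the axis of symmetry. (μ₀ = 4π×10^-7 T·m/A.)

No conduction current crosses the gap, so I_d there equals the 3.43×10^-4 A in the leads.
For r < R the Ampère–Maxwell law gives B(2πr) = μ₀ I_d (r²/R²), so B = μ₀ I_d r/(2πR²) = (4π×10^-7)(3.43×10^-4)(0.0224)/(2π·0.0948²) = 1.71×10^-10 T.

1.71×10^-10 T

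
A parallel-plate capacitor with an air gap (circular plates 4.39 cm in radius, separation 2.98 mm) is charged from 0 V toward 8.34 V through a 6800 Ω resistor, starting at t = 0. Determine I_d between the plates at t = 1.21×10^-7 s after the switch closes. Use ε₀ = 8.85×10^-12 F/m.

With C = ε₀A/d = (8.85×10^-12)(6.055×10^-3)/(2.98×10^-3) = 1.798×10^-11 F, the time constant is τ = RC = 1.223×10^-7 s, so t/τ = 0.9894 and e^(−t/τ) = 0.3718.
I_d = I_cond = (V₀/R) e^(−t/τ) = (1.226×10^-3)(0.3718) = 4.56×10^-4 A.

4.56×10^-4 A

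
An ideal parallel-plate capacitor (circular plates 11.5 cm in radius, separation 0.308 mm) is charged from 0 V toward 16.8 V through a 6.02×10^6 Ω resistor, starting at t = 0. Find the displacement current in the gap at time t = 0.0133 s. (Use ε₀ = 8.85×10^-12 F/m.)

C = ε₀A/d = (8.85×10^-12)(0.04155)/(3.08×10^-4) = 1.194×10^-9 F and τ = RC = 7.188×10^-3 s. I_d in the gap equals the RC charging current.
I_d(t) = (V₀/R) e^(−t/τ) = 2.791×10^-6 · e^(−1.850) = 4.39×10^-7 A.

4.39×10^-7 A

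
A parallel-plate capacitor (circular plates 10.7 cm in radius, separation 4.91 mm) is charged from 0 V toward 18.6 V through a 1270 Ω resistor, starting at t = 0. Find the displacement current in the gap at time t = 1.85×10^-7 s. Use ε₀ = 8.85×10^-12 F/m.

1.55×10^-3 A

C = ε₀A/d = (8.85×10^-12)(0.03597)/(4.91×10^-3) = 6.483×10^-11 F and τ = RC = 8.233×10^-8 s. I_d in the gap equals the RC charging current.
I_d(t) = (V₀/R) e^(−t/τ) = 0.01465 · e^(−2.247) = 1.55×10^-3 A.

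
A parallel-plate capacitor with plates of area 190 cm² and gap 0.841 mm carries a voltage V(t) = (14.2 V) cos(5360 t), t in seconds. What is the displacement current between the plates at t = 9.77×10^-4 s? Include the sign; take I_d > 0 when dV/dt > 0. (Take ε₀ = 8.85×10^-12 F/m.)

1.32×10^-5 A

dE/dt = (V₀ω/d)·−sin(ωt) with ωt = 5.23672 rad: (14.2)(5360)(0.8657)/(8.41×10^-4) = 7.835×10^7 V/(m·s).
I_d = ε₀ A dE/dt = (8.85×10^-12)(0.0190)(7.835×10^7) = 1.32×10^-5 A.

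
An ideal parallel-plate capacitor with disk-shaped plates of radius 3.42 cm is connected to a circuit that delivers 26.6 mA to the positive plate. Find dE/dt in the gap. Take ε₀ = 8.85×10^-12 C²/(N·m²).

Charge continuity gives I_d = I = 0.0266 A between the plates.
Then dE/dt = I_d/(ε₀A) = 8.18×10^11 V/(m·s).

8.18×10^11 V/(m·s)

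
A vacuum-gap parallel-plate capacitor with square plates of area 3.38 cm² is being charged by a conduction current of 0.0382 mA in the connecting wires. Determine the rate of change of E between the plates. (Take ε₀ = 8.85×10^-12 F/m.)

Charge continuity gives I_d = I = 3.82×10^-5 A between the plates.
Since I_d = ε₀ A dE/dt, dE/dt = I_d/(ε₀A) = (3.82×10^-5)/((8.85×10^-12)(3.38×10^-4)) = 1.28×10^10 V/(m·s).

1.28×10^10 V/(m·s)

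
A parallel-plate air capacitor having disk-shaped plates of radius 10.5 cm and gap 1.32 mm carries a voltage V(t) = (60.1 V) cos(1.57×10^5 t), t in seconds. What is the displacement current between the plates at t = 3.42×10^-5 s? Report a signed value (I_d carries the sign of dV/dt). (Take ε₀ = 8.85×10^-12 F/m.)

C = ε₀A/d = (8.85×10^-12)(0.03464)/(1.32×10^-3) = 2.322×10^-10 F. dV/dt = V₀ω·−sin(ωt); at ωt = 5.3694 rad this factor is 0.7918.
I_d = C dV/dt = (2.322×10^-10)(60.1)(1.57×10^5)(0.7918) = 1.73×10^-3 A.

1.73×10^-3 A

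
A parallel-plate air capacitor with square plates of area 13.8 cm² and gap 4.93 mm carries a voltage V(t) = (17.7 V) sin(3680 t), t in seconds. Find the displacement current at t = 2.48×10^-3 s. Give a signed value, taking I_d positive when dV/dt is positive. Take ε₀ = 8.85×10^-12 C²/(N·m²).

dV/dt = (17.7)(3680)·cos(9.1264) = -6.226×10^4 V/s.
I_d = C dV/dt with C = ε₀A/d = (8.85×10^-12)(1.38×10^-3)/(4.93×10^-3) = 2.477×10^-12 F, so I_d = (2.477×10^-12)(-6.226×10^4) = -1.54×10^-7 A.

-1.54×10^-7 A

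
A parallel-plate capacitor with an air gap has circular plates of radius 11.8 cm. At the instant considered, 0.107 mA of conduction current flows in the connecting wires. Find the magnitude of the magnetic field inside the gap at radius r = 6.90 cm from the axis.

1.06×10^-10 T

Between the plates the displacement current equals the wire current: I_d = 0.107 mA = 1.07×10^-4 A.
An Ampèrian loop of radius r encloses a fraction (r/R)² of I_d. Then B·2πr = μ₀ I_d (r/R)², giving B = μ₀ I_d r/(2πR²) = 1.06×10^-10 T.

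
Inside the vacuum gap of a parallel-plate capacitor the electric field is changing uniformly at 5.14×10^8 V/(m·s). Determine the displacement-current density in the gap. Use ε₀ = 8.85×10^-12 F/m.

The displacement-current density is ε₀ ∂E/∂t = (8.85×10^-12)(5.14×10^8) = 4.55×10^-3 A/m².

4.55×10^-3 A/m²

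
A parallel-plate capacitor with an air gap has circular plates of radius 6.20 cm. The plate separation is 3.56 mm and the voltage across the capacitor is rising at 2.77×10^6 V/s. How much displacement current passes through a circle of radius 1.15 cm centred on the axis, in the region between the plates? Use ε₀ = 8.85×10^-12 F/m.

2.86×10^-6 A

With E = V/d, dE/dt = 7.781×10^8 V/(m·s) and πR² = 0.01208 m², giving I_d = ε₀ πR² dE/dt = 8.319×10^-5 A.
Through an area πr² the displacement current is I_d·(πr²/πR²) = I_d (r/R)² = 2.86×10^-6 A.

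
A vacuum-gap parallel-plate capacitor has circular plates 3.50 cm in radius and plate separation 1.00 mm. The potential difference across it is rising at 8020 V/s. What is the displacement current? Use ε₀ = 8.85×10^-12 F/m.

The field between the plates is E = V/d, so dE/dt = (8020)/(1.00×10^-3 m) = 8.020×10^6 V/(m·s).
I_d = ε₀ A (dE/dt) = (8.85×10^-12)(3.848×10^-3)(8.020×10^6) = 2.73×10^-7 A.

2.73×10^-7 A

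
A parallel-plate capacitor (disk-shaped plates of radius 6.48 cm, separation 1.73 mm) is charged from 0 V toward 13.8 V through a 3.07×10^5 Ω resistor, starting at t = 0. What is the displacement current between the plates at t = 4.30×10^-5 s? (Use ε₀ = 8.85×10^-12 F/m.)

5.64×10^-6 A

With C = ε₀A/d = (8.85×10^-12)(0.01319)/(1.73×10^-3) = 6.747×10^-11 F, the time constant is τ = RC = 2.071×10^-5 s, so t/τ = 2.076 and e^(−t/τ) = 0.1254.
I_d = I_cond = (V₀/R) e^(−t/τ) = (4.495×10^-5)(0.1254) = 5.64×10^-6 A.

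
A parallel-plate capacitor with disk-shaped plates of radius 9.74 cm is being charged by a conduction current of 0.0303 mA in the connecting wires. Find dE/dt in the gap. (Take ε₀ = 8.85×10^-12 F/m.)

1.15×10^8 V/(m·s)

Charge continuity gives I_d = I = 3.03×10^-5 A between the plates.
Then dE/dt = I_d/(ε₀A) = 1.15×10^8 V/(m·s).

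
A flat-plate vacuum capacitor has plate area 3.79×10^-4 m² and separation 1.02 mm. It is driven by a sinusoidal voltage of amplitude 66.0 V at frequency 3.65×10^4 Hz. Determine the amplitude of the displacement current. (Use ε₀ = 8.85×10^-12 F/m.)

C = ε₀A/d = (8.85×10^-12)(3.79×10^-4)/(1.02×10^-3) = 3.288×10^-12 F; ω = 2πf = 2.293×10^5 rad/s.
I_d = C dV/dt, so |I_d|_max = C V₀ ω = (3.288×10^-12)(66.0)(2.293×10^5) = 4.98×10^-5 A.

4.98×10^-5 A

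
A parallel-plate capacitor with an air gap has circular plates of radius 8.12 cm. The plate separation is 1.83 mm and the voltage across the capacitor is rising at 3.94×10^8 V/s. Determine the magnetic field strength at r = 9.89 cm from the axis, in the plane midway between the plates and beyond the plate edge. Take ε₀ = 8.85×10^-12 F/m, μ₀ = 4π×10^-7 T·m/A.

With E = V/d, dE/dt = 2.153×10^11 V/(m·s) and πR² = 0.02071 m², giving I_d = ε₀ πR² dE/dt = 0.03946 A.
Outside the plates the loop encloses all of I_d, so B·2πr = μ₀ I_d and B = 7.98×10^-8 T.

7.98×10^-8 T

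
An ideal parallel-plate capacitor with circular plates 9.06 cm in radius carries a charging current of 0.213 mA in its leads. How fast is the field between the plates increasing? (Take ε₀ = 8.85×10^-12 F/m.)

9.33×10^8 V/(m·s)

The displacement current between the plates equals the conduction current, I_d = 0.213 mA.
Then dE/dt = I_d/(ε₀A) = 9.33×10^8 V/(m·s).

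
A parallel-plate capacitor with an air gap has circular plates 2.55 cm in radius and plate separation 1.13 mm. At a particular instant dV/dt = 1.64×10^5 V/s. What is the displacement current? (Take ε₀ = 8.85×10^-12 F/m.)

The displacement current equals the charging current C dV/dt. With C = ε₀A/d = (8.85×10^-12)(2.043×10^-3)/(1.13×10^-3) = 1.600×10^-11 F, I_d = (1.600×10^-11)(1.64×10^5) = 2.62×10^-6 A.

2.62×10^-6 A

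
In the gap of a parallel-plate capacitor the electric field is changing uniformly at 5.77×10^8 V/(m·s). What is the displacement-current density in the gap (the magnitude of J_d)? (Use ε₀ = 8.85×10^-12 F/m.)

5.11×10^-3 A/m²

J_d = ε₀ ∂E/∂t, so J_d = 5.11×10^-3 A/m².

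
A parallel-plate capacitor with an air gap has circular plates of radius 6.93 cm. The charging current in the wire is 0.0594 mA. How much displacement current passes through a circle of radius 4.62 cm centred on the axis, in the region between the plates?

2.64×10^-5 A

No conduction current crosses the gap, so I_d there equals the 5.94×10^-5 A in the leads.
Through an area πr² the displacement current is I_d·(πr²/πR²) = I_d (r/R)² = 2.64×10^-5 A.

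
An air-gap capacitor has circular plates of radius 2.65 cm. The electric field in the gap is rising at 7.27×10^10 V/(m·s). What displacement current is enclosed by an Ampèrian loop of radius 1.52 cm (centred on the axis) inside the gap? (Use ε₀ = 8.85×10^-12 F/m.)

4.67×10^-4 A

I_d = ε₀ dΦ_E/dt = ε₀ πR² (dE/dt) = (8.85×10^-12)(2.206×10^-3)(7.27×10^10) = 1.419×10^-3 A through the full plate area.
The field is uniform, so I_d,enc = I_d (r/R)² = (1.419×10^-3)(1.52/2.65)² = 4.67×10^-4 A.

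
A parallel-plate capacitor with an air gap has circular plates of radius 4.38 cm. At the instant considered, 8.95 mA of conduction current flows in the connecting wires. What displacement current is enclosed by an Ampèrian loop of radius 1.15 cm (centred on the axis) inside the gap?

6.17×10^-4 A

No conduction current crosses the gap, so I_d there equals the 8.95×10^-3 A in the leads.
The field is uniform, so I_d,enc = I_d (r/R)² = (8.95×10^-3)(1.15/4.38)² = 6.17×10^-4 A.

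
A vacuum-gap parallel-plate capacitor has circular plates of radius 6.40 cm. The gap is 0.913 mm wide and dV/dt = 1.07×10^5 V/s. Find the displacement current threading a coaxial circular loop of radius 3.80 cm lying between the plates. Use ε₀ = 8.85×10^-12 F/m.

I_d = C dV/dt with C = ε₀πR²/d = 1.248×10^-10 F, so I_d = (1.248×10^-10)(1.07×10^5) = 1.335×10^-5 A.
The field is uniform, so I_d,enc = I_d (r/R)² = (1.335×10^-5)(3.80/6.40)² = 4.71×10^-6 A.

4.71×10^-6 A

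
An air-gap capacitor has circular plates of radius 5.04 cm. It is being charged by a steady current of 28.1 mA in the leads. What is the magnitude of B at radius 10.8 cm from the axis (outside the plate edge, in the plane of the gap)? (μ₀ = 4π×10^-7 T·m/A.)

5.20×10^-8 T

By continuity the displacement current in the gap matches the conduction current: I_d = 0.0281 A.
With r > R the enclosed displacement current is the full I_d; B = μ₀ I_d / (2πr) = 5.20×10^-8 T.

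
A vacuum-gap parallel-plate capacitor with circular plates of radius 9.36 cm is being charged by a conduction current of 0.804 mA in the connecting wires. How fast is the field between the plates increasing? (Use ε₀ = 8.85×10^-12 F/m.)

3.30×10^9 V/(m·s)

By continuity, I_d in the gap equals the 0.804 mA flowing in the wire.
Inverting I_d = ε₀ A dE/dt gives dE/dt = 8.04×10^-4 / (8.85×10^-12 · 0.02752) = 3.30×10^9 V/(m·s).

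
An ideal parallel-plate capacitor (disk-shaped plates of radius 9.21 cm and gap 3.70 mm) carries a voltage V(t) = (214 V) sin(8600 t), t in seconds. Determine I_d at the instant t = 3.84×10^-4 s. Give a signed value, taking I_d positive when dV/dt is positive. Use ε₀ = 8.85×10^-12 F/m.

C = ε₀A/d = (8.85×10^-12)(0.02665)/(3.70×10^-3) = 6.374×10^-11 F. dV/dt = V₀ω·cos(ωt); at ωt = 3.3024 rad this factor is -0.9871.
I_d = C dV/dt = (6.374×10^-11)(214)(8600)(-0.9871) = -1.16×10^-4 A.

-1.16×10^-4 A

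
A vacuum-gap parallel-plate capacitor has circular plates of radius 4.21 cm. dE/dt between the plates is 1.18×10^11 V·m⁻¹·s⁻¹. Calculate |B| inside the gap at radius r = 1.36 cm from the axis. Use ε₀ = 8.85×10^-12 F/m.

8.92×10^-9 T

Total displacement current: I_d = ε₀(πR²)(dE/dt) = (8.85×10^-12)(5.568×10^-3)(1.18×10^11) = 5.815×10^-3 A.
For r < R the Ampère–Maxwell law gives B(2πr) = μ₀ I_d (r²/R²), so B = μ₀ I_d r/(2πR²) = (4π×10^-7)(5.815×10^-3)(0.0136)/(2π·0.0421²) = 8.92×10^-9 T.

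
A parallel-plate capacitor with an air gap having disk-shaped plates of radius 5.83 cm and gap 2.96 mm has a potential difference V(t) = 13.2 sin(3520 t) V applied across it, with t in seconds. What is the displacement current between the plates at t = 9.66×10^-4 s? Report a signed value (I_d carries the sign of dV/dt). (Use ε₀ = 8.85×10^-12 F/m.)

-1.43×10^-6 A

dE/dt = (V₀ω/d)·cos(ωt) with ωt = 3.40032 rad: (13.2)(3520)(-0.9667)/(2.96×10^-3) = -1.517×10^7 V/(m·s).
I_d = ε₀ A dE/dt = (8.85×10^-12)(0.01068)(-1.517×10^7) = -1.43×10^-6 A.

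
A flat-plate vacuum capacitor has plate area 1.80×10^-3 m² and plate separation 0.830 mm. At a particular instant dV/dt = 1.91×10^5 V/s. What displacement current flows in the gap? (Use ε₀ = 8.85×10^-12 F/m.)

3.67×10^-6 A

The field between the plates is E = V/d, so dE/dt = (1.91×10^5)/(8.30×10^-4 m) = 2.301×10^8 V/(m·s).
I_d = ε₀ A (dE/dt) = (8.85×10^-12)(1.80×10^-3)(2.301×10^8) = 3.67×10^-6 A.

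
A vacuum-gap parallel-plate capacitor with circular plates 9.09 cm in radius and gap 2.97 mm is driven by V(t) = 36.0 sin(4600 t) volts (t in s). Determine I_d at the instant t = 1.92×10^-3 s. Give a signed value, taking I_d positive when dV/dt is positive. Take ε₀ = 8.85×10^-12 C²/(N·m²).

-1.06×10^-5 A

C = ε₀A/d = (8.85×10^-12)(0.02596)/(2.97×10^-3) = 7.736×10^-11 F. dV/dt = V₀ω·cos(ωt); at ωt = 8.832 rad this factor is -0.8294.
I_d = C dV/dt = (7.736×10^-11)(36.0)(4600)(-0.8294) = -1.06×10^-5 A.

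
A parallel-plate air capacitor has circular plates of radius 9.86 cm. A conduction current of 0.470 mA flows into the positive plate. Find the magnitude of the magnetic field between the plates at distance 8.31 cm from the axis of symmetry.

8.03×10^-10 T

Between the plates the displacement current equals the wire current: I_d = 0.470 mA = 4.70×10^-4 A.
An Ampèrian loop of radius r encloses a fraction (r/R)² of I_d. Then B·2πr = μ₀ I_d (r/R)², giving B = μ₀ I_d r/(2πR²) = 8.03×10^-10 T.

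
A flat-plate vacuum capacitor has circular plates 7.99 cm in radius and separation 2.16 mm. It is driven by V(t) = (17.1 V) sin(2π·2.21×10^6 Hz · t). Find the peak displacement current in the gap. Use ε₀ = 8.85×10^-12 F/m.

0.0195 A

C = ε₀A/d = (8.85×10^-12)(0.02006)/(2.16×10^-3) = 8.219×10^-11 F; ω = 2πf = 1.389×10^7 rad/s.
I_d = C dV/dt, so |I_d|_max = C V₀ ω = (8.219×10^-11)(17.1)(1.389×10^7) = 0.0195 A.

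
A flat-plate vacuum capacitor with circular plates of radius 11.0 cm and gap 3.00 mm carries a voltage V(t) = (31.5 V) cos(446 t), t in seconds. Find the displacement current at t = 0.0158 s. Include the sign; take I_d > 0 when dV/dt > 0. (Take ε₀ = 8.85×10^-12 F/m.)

-1.09×10^-6 A

C = ε₀A/d = (8.85×10^-12)(0.03801)/(3.00×10^-3) = 1.121×10^-10 F. dV/dt = V₀ω·−sin(ωt); at ωt = 7.0468 rad this factor is -0.6915.
I_d = C dV/dt = (1.121×10^-10)(31.5)(446)(-0.6915) = -1.09×10^-6 A.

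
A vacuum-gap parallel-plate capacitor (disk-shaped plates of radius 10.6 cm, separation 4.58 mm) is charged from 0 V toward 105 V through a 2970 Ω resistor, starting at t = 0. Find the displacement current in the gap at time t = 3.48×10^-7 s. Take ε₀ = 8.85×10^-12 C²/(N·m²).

6.34×10^-3 A

C = ε₀A/d = (8.85×10^-12)(0.03530)/(4.58×10^-3) = 6.821×10^-11 F and τ = RC = 2.026×10^-7 s. I_d in the gap equals the RC charging current.
I_d(t) = (V₀/R) e^(−t/τ) = 0.03535 · e^(−1.718) = 6.34×10^-3 A.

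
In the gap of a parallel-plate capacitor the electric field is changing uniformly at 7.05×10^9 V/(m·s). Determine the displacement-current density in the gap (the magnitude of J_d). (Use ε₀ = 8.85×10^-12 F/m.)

0.0624 A/m²

J_d = ε₀ dE/dt = (8.85×10^-12)(7.05×10^9) = 0.0624 A/m².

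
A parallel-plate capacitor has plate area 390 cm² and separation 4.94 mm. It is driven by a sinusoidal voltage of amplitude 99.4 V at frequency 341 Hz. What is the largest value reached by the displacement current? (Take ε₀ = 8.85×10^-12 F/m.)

(dE/dt)_max = V₀ω/d = 4.312×10^7 V/(m·s); ω = 2πf = 2143 rad/s.
I_d,max = ε₀ A (dE/dt)_max = (8.85×10^-12)(0.0390)(4.312×10^7) = 1.49×10^-5 A.

1.49×10^-5 A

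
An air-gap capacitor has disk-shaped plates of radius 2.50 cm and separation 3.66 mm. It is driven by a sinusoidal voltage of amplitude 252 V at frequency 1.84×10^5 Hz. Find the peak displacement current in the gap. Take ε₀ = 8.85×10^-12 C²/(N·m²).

(dE/dt)_max = V₀ω/d = 7.959×10^10 V/(m·s); ω = 2πf = 1.156×10^6 rad/s.
I_d,max = ε₀ A (dE/dt)_max = (8.85×10^-12)(1.963×10^-3)(7.959×10^10) = 1.38×10^-3 A.

1.38×10^-3 A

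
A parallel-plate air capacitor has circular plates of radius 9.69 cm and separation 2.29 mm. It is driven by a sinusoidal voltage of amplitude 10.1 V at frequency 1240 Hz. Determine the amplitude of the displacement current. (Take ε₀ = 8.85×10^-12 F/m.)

8.97×10^-6 A

(dE/dt)_max = V₀ω/d = 3.436×10^7 V/(m·s); ω = 2πf = 7791 rad/s.
I_d,max = ε₀ A (dE/dt)_max = (8.85×10^-12)(0.02950)(3.436×10^7) = 8.97×10^-6 A.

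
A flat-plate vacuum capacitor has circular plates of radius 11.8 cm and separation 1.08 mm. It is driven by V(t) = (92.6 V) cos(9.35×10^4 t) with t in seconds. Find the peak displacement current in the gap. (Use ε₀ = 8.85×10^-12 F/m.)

3.10×10^-3 A

The displacement current equals the conduction current C dV/dt, which peaks at C V₀ ω.
With C = ε₀A/d = (8.85×10^-12)(0.04374)/(1.08×10^-3) = 3.584×10^-10 F and ω = 9.35×10^4 rad/s, I_d,max = (3.584×10^-10)(92.6)(9.35×10^4) = 3.10×10^-3 A.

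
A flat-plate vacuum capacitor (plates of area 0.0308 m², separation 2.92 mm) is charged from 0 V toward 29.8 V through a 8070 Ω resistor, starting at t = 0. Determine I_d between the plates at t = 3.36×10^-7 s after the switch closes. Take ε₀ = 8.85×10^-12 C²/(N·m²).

2.36×10^-3 A

C = ε₀A/d = (8.85×10^-12)(0.0308)/(2.92×10^-3) = 9.335×10^-11 F and τ = RC = 7.533×10^-7 s. I_d in the gap equals the RC charging current.
I_d(t) = (V₀/R) e^(−t/τ) = 3.693×10^-3 · e^(−0.4460) = 2.36×10^-3 A.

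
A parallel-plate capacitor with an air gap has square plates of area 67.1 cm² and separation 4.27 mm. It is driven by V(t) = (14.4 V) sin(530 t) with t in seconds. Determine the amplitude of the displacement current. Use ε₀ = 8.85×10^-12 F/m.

C = ε₀A/d = (8.85×10^-12)(6.71×10^-3)/(4.27×10^-3) = 1.391×10^-11 F; ω = 530 rad/s.
I_d = C dV/dt, so |I_d|_max = C V₀ ω = (1.391×10^-11)(14.4)(530) = 1.06×10^-7 A.

1.06×10^-7 A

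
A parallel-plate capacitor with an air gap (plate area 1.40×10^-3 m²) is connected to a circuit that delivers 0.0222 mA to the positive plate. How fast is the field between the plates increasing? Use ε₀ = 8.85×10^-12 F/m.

1.79×10^9 V/(m·s)

The displacement current between the plates equals the conduction current, I_d = 0.0222 mA.
Then dE/dt = I_d/(ε₀A) = 1.79×10^9 V/(m·s).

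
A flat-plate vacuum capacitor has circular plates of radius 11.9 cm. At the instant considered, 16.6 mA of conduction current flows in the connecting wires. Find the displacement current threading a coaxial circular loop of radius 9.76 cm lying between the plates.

0.0112 A

By continuity the displacement current in the gap matches the conduction current: I_d = 0.0166 A.
Through an area πr² the displacement current is I_d·(πr²/πR²) = I_d (r/R)² = 0.0112 A.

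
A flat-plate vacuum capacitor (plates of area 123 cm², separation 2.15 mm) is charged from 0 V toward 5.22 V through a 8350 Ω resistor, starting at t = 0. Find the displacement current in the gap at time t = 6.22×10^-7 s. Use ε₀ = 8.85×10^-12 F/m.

With C = ε₀A/d = (8.85×10^-12)(0.0123)/(2.15×10^-3) = 5.063×10^-11 F, the time constant is τ = RC = 4.228×10^-7 s, so t/τ = 1.471 and e^(−t/τ) = 0.2297.
I_d = I_cond = (V₀/R) e^(−t/τ) = (6.251×10^-4)(0.2297) = 1.44×10^-4 A.

1.44×10^-4 A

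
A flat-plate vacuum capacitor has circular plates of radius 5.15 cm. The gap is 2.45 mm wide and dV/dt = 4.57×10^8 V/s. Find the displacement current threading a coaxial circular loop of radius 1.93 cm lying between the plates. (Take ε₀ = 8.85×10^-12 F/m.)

With E = V/d, dE/dt = 1.865×10^11 V/(m·s) and πR² = 8.332×10^-3 m², giving I_d = ε₀ πR² dE/dt = 0.01375 A.
Since J_d is uniform, the enclosed fraction is (r/R)² = 0.1404, giving I_d,enc = 1.93×10^-3 A.

1.93×10^-3 A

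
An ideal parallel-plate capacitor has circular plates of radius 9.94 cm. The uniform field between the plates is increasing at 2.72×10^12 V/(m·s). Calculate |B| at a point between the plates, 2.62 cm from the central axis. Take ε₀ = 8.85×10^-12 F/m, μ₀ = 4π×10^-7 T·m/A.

3.96×10^-7 T

Total displacement current: I_d = ε₀(πR²)(dE/dt) = (8.85×10^-12)(0.03104)(2.72×10^12) = 0.7472 A.
For r < R the Ampère–Maxwell law gives B(2πr) = μ₀ I_d (r²/R²), so B = μ₀ I_d r/(2πR²) = (4π×10^-7)(0.7472)(0.0262)/(2π·0.0994²) = 3.96×10^-7 T.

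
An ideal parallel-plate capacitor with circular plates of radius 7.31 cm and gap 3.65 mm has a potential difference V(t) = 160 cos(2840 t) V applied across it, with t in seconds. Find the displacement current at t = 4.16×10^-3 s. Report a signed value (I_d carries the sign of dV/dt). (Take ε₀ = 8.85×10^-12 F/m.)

1.26×10^-5 A

dE/dt = (V₀ω/d)·−sin(ωt) with ωt = 11.8144 rad: (160)(2840)(0.6831)/(3.65×10^-3) = 8.504×10^7 V/(m·s).
I_d = ε₀ A dE/dt = (8.85×10^-12)(0.01679)(8.504×10^7) = 1.26×10^-5 A.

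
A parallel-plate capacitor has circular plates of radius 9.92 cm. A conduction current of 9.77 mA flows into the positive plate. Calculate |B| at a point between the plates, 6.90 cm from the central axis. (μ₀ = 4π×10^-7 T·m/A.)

Between the plates the displacement current equals the wire current: I_d = 9.77 mA = 9.77×10^-3 A.
An Ampèrian loop of radius r encloses a fraction (r/R)² of I_d. Then B·2πr = μ₀ I_d (r/R)², giving B = μ₀ I_d r/(2πR²) = 1.37×10^-8 T.

1.37×10^-8 T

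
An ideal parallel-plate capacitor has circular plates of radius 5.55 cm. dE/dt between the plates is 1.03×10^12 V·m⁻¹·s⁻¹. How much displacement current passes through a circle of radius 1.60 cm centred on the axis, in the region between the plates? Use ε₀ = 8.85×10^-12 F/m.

I_d = ε₀ dΦ_E/dt = ε₀ πR² (dE/dt) = (8.85×10^-12)(9.677×10^-3)(1.03×10^12) = 0.08821 A through the full plate area.
Since J_d is uniform, the enclosed fraction is (r/R)² = 0.08311, giving I_d,enc = 7.33×10^-3 A.

7.33×10^-3 A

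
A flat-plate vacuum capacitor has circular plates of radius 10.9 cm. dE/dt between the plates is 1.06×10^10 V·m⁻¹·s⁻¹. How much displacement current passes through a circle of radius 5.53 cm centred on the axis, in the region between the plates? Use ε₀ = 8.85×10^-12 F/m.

9.01×10^-4 A

Total displacement current: I_d = ε₀(πR²)(dE/dt) = (8.85×10^-12)(0.03733)(1.06×10^10) = 3.502×10^-3 A.
The field is uniform, so I_d,enc = I_d (r/R)² = (3.502×10^-3)(5.53/10.9)² = 9.01×10^-4 A.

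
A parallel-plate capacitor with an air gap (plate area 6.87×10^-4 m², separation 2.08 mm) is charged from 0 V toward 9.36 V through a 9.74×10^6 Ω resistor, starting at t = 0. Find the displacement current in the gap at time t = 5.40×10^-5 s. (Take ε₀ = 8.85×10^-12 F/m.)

1.44×10^-7 A

C = ε₀A/d = (8.85×10^-12)(6.87×10^-4)/(2.08×10^-3) = 2.923×10^-12 F and τ = RC = 2.847×10^-5 s. I_d in the gap equals the RC charging current.
I_d(t) = (V₀/R) e^(−t/τ) = 9.610×10^-7 · e^(−1.897) = 1.44×10^-7 A.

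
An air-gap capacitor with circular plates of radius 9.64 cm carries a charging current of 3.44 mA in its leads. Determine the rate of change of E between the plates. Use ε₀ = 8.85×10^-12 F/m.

By continuity, I_d in the gap equals the 3.44 mA flowing in the wire.
Since I_d = ε₀ A dE/dt, dE/dt = I_d/(ε₀A) = (3.44×10^-3)/((8.85×10^-12)(0.02919)) = 1.33×10^10 V/(m·s).

1.33×10^10 V/(m·s)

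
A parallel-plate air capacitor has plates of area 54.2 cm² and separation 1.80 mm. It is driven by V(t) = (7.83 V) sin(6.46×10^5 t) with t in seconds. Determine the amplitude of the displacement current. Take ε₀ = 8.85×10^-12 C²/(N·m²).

C = ε₀A/d = (8.85×10^-12)(5.42×10^-3)/(1.80×10^-3) = 2.665×10^-11 F; ω = 6.46×10^5 rad/s.
I_d = C dV/dt, so |I_d|_max = C V₀ ω = (2.665×10^-11)(7.83)(6.46×10^5) = 1.35×10^-4 A.

1.35×10^-4 A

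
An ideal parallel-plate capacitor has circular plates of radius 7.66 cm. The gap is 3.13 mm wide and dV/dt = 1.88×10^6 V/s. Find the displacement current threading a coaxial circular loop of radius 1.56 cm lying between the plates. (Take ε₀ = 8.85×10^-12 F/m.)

4.06×10^-6 A

dE/dt = (dV/dt)/d = 6.006×10^8 V/(m·s); I_d = ε₀(πR²)(dE/dt) = (8.85×10^-12)(0.01843)(6.006×10^8) = 9.796×10^-5 A.
Through an area πr² the displacement current is I_d·(πr²/πR²) = I_d (r/R)² = 4.06×10^-6 A.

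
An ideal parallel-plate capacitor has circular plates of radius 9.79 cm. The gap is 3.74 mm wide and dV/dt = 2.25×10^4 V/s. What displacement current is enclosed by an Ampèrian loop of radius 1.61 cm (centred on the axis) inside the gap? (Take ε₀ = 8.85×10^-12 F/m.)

With E = V/d, dE/dt = 6.016×10^6 V/(m·s) and πR² = 0.03011 m², giving I_d = ε₀ πR² dE/dt = 1.603×10^-6 A.
The field is uniform, so I_d,enc = I_d (r/R)² = (1.603×10^-6)(1.61/9.79)² = 4.34×10^-8 A.

4.34×10^-8 A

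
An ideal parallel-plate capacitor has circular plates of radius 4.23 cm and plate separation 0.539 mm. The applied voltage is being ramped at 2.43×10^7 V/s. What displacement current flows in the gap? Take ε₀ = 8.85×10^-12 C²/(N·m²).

E = V/d so dE/dt = (dV/dt)/d = 4.508×10^10 V/(m·s), and I_d = ε₀ A dE/dt = (8.85×10^-12)(5.621×10^-3)(4.508×10^10) = 2.24×10^-3 A.

2.24×10^-3 A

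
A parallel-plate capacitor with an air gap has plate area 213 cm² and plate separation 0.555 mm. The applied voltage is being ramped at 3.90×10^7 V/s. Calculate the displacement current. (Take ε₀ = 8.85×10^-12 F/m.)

0.0132 A

C = ε₀A/d = (8.85×10^-12)(0.0213)/(5.55×10^-4) = 3.396×10^-10 F.
I_d = C dV/dt = (3.396×10^-10)(3.90×10^7) = 0.0132 A.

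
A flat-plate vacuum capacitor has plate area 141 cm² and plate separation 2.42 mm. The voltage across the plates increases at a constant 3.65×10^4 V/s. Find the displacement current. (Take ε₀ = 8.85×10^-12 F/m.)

1.88×10^-6 A

The field between the plates is E = V/d, so dE/dt = (3.65×10^4)/(2.42×10^-3 m) = 1.508×10^7 V/(m·s).
I_d = ε₀ A (dE/dt) = (8.85×10^-12)(0.0141)(1.508×10^7) = 1.88×10^-6 A.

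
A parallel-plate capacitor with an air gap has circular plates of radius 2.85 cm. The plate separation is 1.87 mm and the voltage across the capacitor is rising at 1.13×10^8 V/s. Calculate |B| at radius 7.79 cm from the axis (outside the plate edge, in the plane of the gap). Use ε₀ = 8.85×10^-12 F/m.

3.50×10^-9 T

With E = V/d, dE/dt = 6.043×10^10 V/(m·s) and πR² = 2.552×10^-3 m², giving I_d = ε₀ πR² dE/dt = 1.365×10^-3 A.
With r > R the enclosed displacement current is the full I_d; B = μ₀ I_d / (2πr) = 3.50×10^-9 T.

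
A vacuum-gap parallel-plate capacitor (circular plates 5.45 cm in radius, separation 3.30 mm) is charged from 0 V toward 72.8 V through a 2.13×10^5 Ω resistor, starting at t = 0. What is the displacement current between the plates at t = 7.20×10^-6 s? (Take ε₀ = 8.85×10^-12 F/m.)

C = ε₀A/d = (8.85×10^-12)(9.331×10^-3)/(3.30×10^-3) = 2.502×10^-11 F and τ = RC = 5.329×10^-6 s. I_d in the gap equals the RC charging current.
I_d(t) = (V₀/R) e^(−t/τ) = 3.418×10^-4 · e^(−1.351) = 8.85×10^-5 A.

8.85×10^-5 A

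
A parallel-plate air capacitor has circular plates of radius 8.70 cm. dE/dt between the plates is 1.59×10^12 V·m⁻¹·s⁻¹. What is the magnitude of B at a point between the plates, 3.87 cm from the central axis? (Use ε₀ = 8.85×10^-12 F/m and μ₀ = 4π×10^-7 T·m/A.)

Total displacement current: I_d = ε₀(πR²)(dE/dt) = (8.85×10^-12)(0.02378)(1.59×10^12) = 0.3346 A.
For r < R the Ampère–Maxwell law gives B(2πr) = μ₀ I_d (r²/R²), so B = μ₀ I_d r/(2πR²) = (4π×10^-7)(0.3346)(0.0387)/(2π·0.0870²) = 3.42×10^-7 T.

3.42×10^-7 T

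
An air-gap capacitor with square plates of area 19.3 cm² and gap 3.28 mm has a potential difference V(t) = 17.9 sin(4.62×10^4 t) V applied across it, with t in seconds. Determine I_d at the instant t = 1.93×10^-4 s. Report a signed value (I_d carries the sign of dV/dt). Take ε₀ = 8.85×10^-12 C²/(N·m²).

-3.76×10^-6 A

C = ε₀A/d = (8.85×10^-12)(1.93×10^-3)/(3.28×10^-3) = 5.207×10^-12 F. dV/dt = V₀ω·cos(ωt); at ωt = 8.9166 rad this factor is -0.8736.
I_d = C dV/dt = (5.207×10^-12)(17.9)(4.62×10^4)(-0.8736) = -3.76×10^-6 A.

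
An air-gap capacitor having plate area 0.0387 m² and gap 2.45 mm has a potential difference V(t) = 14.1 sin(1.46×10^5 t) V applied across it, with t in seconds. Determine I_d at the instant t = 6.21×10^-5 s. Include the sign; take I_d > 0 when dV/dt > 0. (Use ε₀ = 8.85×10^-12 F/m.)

-2.70×10^-4 A

dE/dt = (V₀ω/d)·cos(ωt) with ωt = 9.0666 rad: (14.1)(1.46×10^5)(-0.9365)/(2.45×10^-3) = -7.869×10^8 V/(m·s).
I_d = ε₀ A dE/dt = (8.85×10^-12)(0.0387)(-7.869×10^8) = -2.70×10^-4 A.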